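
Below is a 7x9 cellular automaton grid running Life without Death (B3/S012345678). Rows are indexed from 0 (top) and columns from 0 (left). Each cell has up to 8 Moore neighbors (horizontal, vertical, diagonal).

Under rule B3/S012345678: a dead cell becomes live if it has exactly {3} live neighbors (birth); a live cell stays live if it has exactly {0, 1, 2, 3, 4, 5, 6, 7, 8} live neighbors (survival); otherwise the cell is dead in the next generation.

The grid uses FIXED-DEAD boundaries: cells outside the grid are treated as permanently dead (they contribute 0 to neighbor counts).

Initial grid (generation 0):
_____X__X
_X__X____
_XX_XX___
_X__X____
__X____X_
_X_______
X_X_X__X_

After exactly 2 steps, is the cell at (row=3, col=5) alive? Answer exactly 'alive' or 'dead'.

Answer: alive

Derivation:
Simulating step by step:
Generation 0 (given above): 17 live cells
Generation 1: 25 live cells
_____X__X
_XXXX____
XXX_XX___
_X__XX___
_XX____X_
_XXX_____
XXX_X__X_
Generation 2: 32 live cells
__XXXX__X
XXXXX____
XXX_XX___
_X__XXX__
XXX_X__X_
_XXX_____
XXX_X__X_

Cell (3,5) at generation 2: 1 -> alive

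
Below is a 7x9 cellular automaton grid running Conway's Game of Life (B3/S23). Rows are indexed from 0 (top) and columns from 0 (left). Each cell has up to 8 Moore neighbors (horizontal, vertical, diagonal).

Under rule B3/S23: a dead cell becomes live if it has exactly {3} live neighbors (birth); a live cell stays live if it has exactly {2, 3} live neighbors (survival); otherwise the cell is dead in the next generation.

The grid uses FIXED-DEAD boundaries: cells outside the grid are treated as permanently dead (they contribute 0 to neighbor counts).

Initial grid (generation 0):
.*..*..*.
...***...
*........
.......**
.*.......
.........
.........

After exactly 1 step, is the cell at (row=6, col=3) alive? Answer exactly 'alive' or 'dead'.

Simulating step by step:
Generation 0 (given above): 10 live cells
Generation 1: 7 live cells
...***...
...***...
....*....
.........
.........
.........
.........

Cell (6,3) at generation 1: 0 -> dead

Answer: dead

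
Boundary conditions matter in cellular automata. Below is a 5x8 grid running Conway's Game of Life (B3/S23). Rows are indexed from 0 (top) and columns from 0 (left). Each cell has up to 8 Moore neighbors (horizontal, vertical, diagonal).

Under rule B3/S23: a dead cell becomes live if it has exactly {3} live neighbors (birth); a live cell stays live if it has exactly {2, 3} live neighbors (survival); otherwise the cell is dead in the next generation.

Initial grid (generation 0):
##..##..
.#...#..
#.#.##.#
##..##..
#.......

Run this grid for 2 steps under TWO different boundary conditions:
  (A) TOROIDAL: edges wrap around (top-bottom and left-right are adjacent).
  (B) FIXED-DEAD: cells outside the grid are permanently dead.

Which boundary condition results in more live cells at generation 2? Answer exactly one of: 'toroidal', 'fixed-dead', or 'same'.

Answer: toroidal

Derivation:
Under TOROIDAL boundary, generation 2:
#####.##
......##
.....#.#
..######
#..#...#
Population = 20

Under FIXED-DEAD boundary, generation 2:
.####...
#.......
.....#..
#..###..
##..##..
Population = 14

Comparison: toroidal=20, fixed-dead=14 -> toroidal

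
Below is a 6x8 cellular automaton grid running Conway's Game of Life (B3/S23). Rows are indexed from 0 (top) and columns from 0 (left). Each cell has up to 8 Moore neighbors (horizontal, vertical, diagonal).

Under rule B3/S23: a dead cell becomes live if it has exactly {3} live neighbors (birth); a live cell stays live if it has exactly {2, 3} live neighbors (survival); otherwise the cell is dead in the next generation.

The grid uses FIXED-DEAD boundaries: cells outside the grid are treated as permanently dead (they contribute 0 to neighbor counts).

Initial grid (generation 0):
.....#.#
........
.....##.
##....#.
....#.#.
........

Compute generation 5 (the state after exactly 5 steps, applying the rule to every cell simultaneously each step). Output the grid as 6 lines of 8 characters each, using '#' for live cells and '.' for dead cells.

Answer: ........
.....##.
.....#.#
......#.
........
........

Derivation:
Simulating step by step:
Generation 0 (given above): 9 live cells
Generation 1: 6 live cells
........
.....#..
.....##.
......##
.....#..
........
Generation 2: 6 live cells
........
.....##.
.....#.#
.......#
......#.
........
Generation 3: 5 live cells
........
.....##.
.....#.#
.......#
........
........
Generation 4: 5 live cells
........
.....##.
.....#.#
......#.
........
........
Generation 5: 5 live cells
(generation 5 grid is the final answer)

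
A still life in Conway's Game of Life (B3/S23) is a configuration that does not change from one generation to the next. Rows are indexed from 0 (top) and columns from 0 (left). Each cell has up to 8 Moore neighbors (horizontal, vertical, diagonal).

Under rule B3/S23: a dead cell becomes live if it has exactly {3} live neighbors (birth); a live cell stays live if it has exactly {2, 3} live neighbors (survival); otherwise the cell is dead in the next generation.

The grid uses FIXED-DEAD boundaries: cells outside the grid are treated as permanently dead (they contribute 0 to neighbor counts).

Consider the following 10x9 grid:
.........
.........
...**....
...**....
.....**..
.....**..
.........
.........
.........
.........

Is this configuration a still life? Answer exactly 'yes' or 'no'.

Compute generation 1 and compare to generation 0 (given above):
Generation 1:
.........
.........
...**....
...*.....
......*..
.....**..
.........
.........
.........
.........
Cell (3,4) differs: gen0=1 vs gen1=0 -> NOT a still life.

Answer: no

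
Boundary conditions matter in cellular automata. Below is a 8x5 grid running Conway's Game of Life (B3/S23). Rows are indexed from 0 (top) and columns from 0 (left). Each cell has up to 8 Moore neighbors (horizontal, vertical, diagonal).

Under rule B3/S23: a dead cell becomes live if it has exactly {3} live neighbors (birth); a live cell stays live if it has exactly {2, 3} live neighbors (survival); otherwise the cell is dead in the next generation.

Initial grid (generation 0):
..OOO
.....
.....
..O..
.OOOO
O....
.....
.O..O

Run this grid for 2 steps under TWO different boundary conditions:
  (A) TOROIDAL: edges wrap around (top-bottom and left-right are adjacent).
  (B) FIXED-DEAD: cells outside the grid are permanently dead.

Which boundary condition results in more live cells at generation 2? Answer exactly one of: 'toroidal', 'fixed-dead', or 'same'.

Under TOROIDAL boundary, generation 2:
O.O..
..OO.
..O..
....O
.....
.....
.....
..O..
Population = 7

Under FIXED-DEAD boundary, generation 2:
.....
.....
..O..
.O.O.
O....
.O.O.
..O..
.....
Population = 7

Comparison: toroidal=7, fixed-dead=7 -> same

Answer: same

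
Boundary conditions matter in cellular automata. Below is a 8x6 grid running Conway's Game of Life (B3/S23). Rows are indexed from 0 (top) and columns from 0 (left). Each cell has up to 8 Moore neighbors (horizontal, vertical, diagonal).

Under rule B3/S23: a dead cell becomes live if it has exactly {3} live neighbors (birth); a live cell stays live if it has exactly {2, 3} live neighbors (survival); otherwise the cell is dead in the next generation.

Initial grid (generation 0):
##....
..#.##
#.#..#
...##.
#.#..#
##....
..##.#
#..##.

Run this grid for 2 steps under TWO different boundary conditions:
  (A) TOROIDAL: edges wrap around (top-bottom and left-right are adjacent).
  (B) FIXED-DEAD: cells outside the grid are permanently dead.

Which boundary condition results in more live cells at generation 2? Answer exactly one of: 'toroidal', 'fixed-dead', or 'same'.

Under TOROIDAL boundary, generation 2:
#.....
.....#
.....#
......
.#....
##....
..#..#
#...#.
Population = 10

Under FIXED-DEAD boundary, generation 2:
.####.
#..###
......
.....#
......
#.....
......
.##.#.
Population = 13

Comparison: toroidal=10, fixed-dead=13 -> fixed-dead

Answer: fixed-dead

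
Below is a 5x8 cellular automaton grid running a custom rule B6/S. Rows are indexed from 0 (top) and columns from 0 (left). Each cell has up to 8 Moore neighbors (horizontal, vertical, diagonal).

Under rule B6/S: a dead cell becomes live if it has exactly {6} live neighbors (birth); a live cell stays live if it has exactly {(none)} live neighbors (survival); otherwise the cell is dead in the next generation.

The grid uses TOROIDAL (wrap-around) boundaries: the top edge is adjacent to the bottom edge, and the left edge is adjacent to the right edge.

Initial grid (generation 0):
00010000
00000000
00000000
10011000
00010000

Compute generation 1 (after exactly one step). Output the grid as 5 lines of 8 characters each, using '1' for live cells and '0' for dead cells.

Simulating step by step:
Generation 0 (given above): 5 live cells
Generation 1: 0 live cells
(generation 1 grid is the final answer)

Answer: 00000000
00000000
00000000
00000000
00000000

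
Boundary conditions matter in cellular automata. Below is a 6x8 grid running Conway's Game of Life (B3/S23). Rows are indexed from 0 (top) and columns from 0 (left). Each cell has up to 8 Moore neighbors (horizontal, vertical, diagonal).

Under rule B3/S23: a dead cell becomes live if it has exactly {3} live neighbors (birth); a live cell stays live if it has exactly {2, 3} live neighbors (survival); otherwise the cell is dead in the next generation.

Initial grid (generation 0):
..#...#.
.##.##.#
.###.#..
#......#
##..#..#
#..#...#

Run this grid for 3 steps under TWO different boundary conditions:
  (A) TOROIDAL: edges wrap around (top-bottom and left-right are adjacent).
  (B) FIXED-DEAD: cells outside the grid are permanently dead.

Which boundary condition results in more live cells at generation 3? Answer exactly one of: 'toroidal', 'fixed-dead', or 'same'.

Answer: fixed-dead

Derivation:
Under TOROIDAL boundary, generation 3:
.#...#..
.##.....
.####.#.
###.###.
......#.
.#..#...
Population = 18

Under FIXED-DEAD boundary, generation 3:
..#.....
...####.
.#.#####
.##.#...
#.#.##.#
.#....#.
Population = 21

Comparison: toroidal=18, fixed-dead=21 -> fixed-dead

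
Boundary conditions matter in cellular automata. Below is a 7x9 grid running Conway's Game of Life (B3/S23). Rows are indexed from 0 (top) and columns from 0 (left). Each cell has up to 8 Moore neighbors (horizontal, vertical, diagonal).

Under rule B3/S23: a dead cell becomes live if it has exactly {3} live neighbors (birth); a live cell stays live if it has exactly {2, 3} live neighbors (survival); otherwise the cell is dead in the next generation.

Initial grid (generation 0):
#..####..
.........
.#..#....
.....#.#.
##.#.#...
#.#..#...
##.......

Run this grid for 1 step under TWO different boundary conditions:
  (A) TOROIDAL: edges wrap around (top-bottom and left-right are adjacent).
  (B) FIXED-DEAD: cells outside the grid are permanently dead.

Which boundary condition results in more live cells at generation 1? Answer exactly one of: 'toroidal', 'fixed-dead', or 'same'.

Answer: toroidal

Derivation:
Under TOROIDAL boundary, generation 1:
##..##...
...#.....
.........
###..##..
###..#..#
..#.#...#
#.##..#.#
Population = 23

Under FIXED-DEAD boundary, generation 1:
....##...
...#.....
.........
###..##..
###..#...
..#.#....
##.......
Population = 16

Comparison: toroidal=23, fixed-dead=16 -> toroidal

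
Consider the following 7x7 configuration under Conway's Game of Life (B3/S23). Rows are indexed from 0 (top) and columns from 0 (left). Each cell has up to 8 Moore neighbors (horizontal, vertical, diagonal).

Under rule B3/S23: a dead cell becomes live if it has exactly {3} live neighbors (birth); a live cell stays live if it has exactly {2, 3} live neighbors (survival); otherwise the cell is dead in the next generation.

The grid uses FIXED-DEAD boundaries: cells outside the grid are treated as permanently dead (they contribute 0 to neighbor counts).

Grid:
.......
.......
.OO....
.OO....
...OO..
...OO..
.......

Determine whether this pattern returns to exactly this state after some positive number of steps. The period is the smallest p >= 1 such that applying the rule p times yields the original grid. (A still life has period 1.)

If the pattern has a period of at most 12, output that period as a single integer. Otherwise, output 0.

Answer: 2

Derivation:
Simulating and comparing each generation to the original:
Gen 0 (original, given above): 8 live cells
Gen 1: 6 live cells, differs from original
Gen 2: 8 live cells, MATCHES original -> period = 2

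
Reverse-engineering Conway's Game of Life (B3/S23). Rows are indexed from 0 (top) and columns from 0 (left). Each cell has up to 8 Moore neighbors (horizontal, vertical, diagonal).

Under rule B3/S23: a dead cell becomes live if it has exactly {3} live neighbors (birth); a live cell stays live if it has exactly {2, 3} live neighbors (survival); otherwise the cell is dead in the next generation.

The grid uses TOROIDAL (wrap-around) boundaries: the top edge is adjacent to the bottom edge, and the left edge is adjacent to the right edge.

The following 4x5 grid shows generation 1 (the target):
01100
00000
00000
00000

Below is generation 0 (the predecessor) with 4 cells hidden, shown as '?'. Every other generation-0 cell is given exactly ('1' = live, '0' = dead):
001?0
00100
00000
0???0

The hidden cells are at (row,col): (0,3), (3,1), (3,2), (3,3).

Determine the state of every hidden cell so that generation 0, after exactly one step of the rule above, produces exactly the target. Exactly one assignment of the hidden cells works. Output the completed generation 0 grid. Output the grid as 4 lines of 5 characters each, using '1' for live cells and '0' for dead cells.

Hidden generation-0 cells (in order): (0,3), (3,1), (3,2), (3,3).
A hidden cell only influences target cells in its own 3x3 neighborhood. Try each of the 2^4 = 16 assignments, step the completed generation 0 forward once under B3/S23, and compare with the target:
  (0,3)=0 (3,1)=0 (3,2)=0 (3,3)=0 -> step gives (0,1)='0' but target has '1' -> reject
  (0,3)=0 (3,1)=0 (3,2)=0 (3,3)=1 -> step gives (0,1)='0' but target has '1' -> reject
  (0,3)=0 (3,1)=0 (3,2)=1 (3,3)=0 -> step gives (0,3)='1' but target has '0' -> reject
  (0,3)=0 (3,1)=0 (3,2)=1 (3,3)=1 -> step gives (2,2)='1' but target has '0' -> reject
  (0,3)=0 (3,1)=1 (3,2)=0 (3,3)=0 -> step reproduces the target at every cell -> ACCEPT
  (0,3)=0 (3,1)=1 (3,2)=0 (3,3)=1 -> step gives (0,3)='1' but target has '0' -> reject
  (0,3)=0 (3,1)=1 (3,2)=1 (3,3)=0 -> step gives (0,1)='0' but target has '1' -> reject
  (0,3)=0 (3,1)=1 (3,2)=1 (3,3)=1 -> step gives (0,1)='0' but target has '1' -> reject
  (0,3)=1 (3,1)=0 (3,2)=0 (3,3)=0 -> step gives (0,1)='0' but target has '1' -> reject
  (0,3)=1 (3,1)=0 (3,2)=0 (3,3)=1 -> step gives (0,1)='0' but target has '1' -> reject
  (0,3)=1 (3,1)=0 (3,2)=1 (3,3)=0 -> step gives (0,3)='1' but target has '0' -> reject
  (0,3)=1 (3,1)=0 (3,2)=1 (3,3)=1 -> step gives (0,2)='0' but target has '1' -> reject
  (0,3)=1 (3,1)=1 (3,2)=0 (3,3)=0 -> step gives (0,3)='1' but target has '0' -> reject
  (0,3)=1 (3,1)=1 (3,2)=0 (3,3)=1 -> step gives (0,2)='0' but target has '1' -> reject
  (0,3)=1 (3,1)=1 (3,2)=1 (3,3)=0 -> step gives (0,1)='0' but target has '1' -> reject
  (0,3)=1 (3,1)=1 (3,2)=1 (3,3)=1 -> step gives (0,1)='0' but target has '1' -> reject
Unique solution: (0,3)=dead, (3,1)=live, (3,2)=dead, (3,3)=dead.
Check: live-neighbor counts of every cell in the completed generation 0:
13220
02120
12210
11210
Applying B3/S23 to generation 0 with these counts gives:
01100
00000
00000
00000
which matches the target exactly.

Answer: 00100
00100
00000
01000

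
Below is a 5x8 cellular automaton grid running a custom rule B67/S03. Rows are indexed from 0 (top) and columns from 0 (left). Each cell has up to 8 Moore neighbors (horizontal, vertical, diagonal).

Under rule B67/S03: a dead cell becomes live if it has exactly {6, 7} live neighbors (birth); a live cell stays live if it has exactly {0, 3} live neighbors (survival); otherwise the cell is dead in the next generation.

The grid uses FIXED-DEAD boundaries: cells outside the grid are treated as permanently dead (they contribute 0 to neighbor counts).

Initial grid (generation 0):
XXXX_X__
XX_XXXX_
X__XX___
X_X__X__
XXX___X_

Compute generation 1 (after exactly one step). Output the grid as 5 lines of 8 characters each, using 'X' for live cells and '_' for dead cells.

Simulating step by step:
Generation 0 (given above): 21 live cells
Generation 1: 8 live cells
(generation 1 grid is the final answer)

Answer: X__X_X__
__X_____
X_______
XXX_____
________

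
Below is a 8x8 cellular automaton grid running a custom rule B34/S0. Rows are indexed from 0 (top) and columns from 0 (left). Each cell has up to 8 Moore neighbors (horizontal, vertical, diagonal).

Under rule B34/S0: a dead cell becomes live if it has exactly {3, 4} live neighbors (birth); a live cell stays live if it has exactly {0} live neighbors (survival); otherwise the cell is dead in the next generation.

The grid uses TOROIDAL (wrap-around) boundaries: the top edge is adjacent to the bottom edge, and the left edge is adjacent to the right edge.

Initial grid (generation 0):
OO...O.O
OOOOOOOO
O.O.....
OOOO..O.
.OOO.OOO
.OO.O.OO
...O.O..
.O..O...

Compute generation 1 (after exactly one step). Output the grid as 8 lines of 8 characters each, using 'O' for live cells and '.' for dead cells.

Answer: ...O....
........
....OOO.
....OO..
....O...
O.......
OOO.O.O.
O.O..OO.

Derivation:
Simulating step by step:
Generation 0 (given above): 34 live cells
Generation 1: 17 live cells
(generation 1 grid is the final answer)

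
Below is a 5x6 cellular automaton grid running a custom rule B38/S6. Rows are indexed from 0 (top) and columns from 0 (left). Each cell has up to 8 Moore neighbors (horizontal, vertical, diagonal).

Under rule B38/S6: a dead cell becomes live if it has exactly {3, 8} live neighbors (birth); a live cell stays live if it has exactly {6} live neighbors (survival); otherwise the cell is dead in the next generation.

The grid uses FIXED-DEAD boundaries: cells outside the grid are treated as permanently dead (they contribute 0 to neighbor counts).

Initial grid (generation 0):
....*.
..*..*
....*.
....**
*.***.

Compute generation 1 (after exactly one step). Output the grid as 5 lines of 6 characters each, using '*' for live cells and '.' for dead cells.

Simulating step by step:
Generation 0 (given above): 10 live cells
Generation 1: 4 live cells
(generation 1 grid is the final answer)

Answer: ......
...**.
...*..
......
.....*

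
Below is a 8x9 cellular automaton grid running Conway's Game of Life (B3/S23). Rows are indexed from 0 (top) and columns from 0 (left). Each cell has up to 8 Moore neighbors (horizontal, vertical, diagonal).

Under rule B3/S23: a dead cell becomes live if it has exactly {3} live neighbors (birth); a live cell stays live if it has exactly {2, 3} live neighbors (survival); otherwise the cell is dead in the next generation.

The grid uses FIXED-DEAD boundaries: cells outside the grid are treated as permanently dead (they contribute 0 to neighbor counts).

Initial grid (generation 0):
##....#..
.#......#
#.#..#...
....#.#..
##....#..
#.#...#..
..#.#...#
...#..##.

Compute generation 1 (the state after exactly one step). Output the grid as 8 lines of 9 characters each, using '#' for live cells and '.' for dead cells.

Simulating step by step:
Generation 0 (given above): 22 live cells
Generation 1: 22 live cells
(generation 1 grid is the final answer)

Answer: ##.......
..#......
.#...#...
#.....#..
##....##.
#.##.#.#.
.##..##..
...#...#.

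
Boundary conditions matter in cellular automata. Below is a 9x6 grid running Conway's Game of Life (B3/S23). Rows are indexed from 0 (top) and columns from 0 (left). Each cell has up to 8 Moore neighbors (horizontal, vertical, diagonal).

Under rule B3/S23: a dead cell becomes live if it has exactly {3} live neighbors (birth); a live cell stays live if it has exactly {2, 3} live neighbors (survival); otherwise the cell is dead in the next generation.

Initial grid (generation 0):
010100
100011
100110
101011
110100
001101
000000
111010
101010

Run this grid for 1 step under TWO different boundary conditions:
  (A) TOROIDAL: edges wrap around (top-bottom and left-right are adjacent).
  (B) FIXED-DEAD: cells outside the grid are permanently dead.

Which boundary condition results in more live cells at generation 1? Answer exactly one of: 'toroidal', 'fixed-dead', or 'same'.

Answer: fixed-dead

Derivation:
Under TOROIDAL boundary, generation 1:
011100
111000
000000
001000
000000
111110
100011
101000
100010
Population = 19

Under FIXED-DEAD boundary, generation 1:
000010
111001
100000
101001
100001
011110
000010
101000
101000
Population = 20

Comparison: toroidal=19, fixed-dead=20 -> fixed-dead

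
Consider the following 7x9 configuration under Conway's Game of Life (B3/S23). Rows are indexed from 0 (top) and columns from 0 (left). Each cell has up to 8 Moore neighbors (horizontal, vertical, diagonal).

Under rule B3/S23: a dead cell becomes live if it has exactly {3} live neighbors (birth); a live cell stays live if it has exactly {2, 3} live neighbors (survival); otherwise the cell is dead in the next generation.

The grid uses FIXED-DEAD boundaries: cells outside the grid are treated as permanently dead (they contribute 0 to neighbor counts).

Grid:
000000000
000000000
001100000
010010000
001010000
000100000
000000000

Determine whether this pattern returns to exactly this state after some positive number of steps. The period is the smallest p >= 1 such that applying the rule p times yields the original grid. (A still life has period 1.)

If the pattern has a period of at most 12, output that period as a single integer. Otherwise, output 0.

Simulating and comparing each generation to the original:
Gen 0 (original, given above): 7 live cells
Gen 1: 7 live cells, MATCHES original -> period = 1

Answer: 1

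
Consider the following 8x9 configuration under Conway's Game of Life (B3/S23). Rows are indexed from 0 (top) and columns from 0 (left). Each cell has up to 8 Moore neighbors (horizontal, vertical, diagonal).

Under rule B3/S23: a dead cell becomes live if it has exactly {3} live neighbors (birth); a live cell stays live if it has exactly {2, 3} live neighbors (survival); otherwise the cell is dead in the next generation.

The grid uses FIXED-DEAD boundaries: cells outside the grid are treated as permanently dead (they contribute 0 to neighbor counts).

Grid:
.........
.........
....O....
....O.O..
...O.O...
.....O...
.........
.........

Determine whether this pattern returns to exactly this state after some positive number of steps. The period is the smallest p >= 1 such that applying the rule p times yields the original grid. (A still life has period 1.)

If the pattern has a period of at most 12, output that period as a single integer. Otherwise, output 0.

Answer: 2

Derivation:
Simulating and comparing each generation to the original:
Gen 0 (original, given above): 6 live cells
Gen 1: 6 live cells, differs from original
Gen 2: 6 live cells, MATCHES original -> period = 2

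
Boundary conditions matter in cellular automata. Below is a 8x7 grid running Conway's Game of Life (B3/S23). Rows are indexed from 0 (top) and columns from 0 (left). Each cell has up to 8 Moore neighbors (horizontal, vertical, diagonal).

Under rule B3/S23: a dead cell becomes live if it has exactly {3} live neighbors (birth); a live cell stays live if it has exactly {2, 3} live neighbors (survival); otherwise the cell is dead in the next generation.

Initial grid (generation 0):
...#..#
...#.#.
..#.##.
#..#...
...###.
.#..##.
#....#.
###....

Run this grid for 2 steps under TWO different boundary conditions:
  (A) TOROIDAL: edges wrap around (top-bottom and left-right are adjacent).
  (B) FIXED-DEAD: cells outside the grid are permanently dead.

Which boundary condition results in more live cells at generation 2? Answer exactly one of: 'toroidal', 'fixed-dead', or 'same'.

Answer: fixed-dead

Derivation:
Under TOROIDAL boundary, generation 2:
....#..
.......
###.#..
###.#..
..#####
.#.....
#.#.#.#
.......
Population = 19

Under FIXED-DEAD boundary, generation 2:
...###.
..##.##
.##.###
.##.#..
..###..
.#....#
#.####.
##.....
Population = 27

Comparison: toroidal=19, fixed-dead=27 -> fixed-dead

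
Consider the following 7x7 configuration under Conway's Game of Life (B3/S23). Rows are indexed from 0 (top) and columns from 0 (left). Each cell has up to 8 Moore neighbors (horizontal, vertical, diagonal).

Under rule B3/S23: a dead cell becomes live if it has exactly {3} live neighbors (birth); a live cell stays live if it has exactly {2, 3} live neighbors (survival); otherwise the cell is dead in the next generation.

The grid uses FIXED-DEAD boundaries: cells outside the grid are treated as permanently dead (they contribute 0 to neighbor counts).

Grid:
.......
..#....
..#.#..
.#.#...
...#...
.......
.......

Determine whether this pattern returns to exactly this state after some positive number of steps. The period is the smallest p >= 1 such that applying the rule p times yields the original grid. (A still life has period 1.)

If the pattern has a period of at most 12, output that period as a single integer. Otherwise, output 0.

Answer: 2

Derivation:
Simulating and comparing each generation to the original:
Gen 0 (original, given above): 6 live cells
Gen 1: 6 live cells, differs from original
Gen 2: 6 live cells, MATCHES original -> period = 2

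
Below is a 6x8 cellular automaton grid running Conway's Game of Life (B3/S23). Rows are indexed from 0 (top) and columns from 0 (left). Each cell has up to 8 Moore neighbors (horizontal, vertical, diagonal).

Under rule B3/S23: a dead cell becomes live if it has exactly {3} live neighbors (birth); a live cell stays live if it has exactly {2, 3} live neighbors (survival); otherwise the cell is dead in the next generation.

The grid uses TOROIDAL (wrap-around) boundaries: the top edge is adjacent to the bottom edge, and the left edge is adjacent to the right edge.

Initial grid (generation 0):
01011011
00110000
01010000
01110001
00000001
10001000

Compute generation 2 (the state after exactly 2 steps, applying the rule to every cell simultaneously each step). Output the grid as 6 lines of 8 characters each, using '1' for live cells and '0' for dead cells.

Answer: 00110000
00101100
00000000
00011000
01000111
00000000

Derivation:
Simulating step by step:
Generation 0 (given above): 16 live cells
Generation 1: 21 live cells
11001101
11000000
11001000
01010000
01110001
10011110
Generation 2: 11 live cells
(generation 2 grid is the final answer)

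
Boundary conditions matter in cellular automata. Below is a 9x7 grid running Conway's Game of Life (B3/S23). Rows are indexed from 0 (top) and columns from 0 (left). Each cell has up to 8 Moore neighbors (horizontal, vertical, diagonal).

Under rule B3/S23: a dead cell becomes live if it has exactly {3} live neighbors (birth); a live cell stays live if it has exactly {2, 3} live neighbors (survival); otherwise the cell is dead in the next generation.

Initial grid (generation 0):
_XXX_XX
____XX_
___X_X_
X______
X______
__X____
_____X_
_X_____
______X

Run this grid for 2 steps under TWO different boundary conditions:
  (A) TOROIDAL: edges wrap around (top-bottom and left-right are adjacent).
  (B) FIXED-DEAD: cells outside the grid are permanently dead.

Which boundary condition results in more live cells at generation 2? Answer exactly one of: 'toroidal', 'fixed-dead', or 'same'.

Answer: toroidal

Derivation:
Under TOROIDAL boundary, generation 2:
XXX__XX
X____X_
_____XX
X____XX
_______
_______
_______
_______
_XX__XX
Population = 16

Under FIXED-DEAD boundary, generation 2:
_______
____XXX
_______
_______
_______
_______
_______
_______
_______
Population = 3

Comparison: toroidal=16, fixed-dead=3 -> toroidal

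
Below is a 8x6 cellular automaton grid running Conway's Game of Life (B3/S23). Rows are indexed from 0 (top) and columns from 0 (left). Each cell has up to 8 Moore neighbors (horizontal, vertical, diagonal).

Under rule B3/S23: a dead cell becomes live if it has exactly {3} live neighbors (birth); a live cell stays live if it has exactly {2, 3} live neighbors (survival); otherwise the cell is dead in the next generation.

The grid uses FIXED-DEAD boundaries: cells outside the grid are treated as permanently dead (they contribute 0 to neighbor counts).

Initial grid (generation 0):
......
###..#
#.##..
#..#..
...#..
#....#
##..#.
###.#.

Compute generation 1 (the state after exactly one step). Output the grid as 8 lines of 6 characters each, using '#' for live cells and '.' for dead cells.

Simulating step by step:
Generation 0 (given above): 19 live cells
Generation 1: 21 live cells
(generation 1 grid is the final answer)

Answer: .#....
#.##..
#..##.
.#.##.
....#.
##..#.
..####
#.##..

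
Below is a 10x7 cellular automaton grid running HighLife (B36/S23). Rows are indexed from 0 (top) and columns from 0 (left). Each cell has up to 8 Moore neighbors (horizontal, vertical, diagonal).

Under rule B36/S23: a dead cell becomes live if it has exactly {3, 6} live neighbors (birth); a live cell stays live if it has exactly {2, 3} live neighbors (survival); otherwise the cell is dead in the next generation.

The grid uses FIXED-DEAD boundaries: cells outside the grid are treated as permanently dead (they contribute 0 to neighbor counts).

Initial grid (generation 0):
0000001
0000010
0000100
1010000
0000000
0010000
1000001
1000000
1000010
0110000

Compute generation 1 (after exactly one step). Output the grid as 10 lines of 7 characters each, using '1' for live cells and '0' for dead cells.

Simulating step by step:
Generation 0 (given above): 13 live cells
Generation 1: 7 live cells
(generation 1 grid is the final answer)

Answer: 0000000
0000010
0000000
0000000
0100000
0000000
0100000
1100000
1000000
0100000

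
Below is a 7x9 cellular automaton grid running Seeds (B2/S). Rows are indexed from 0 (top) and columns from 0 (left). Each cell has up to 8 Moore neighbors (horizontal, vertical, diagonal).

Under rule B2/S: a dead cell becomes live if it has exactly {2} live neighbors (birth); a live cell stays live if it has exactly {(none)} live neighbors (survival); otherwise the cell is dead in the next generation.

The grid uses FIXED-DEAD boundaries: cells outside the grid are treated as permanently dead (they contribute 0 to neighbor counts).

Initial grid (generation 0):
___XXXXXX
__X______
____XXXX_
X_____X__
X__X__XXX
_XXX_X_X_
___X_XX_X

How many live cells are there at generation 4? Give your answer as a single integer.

Answer: 7

Derivation:
Simulating step by step:
Generation 0 (given above): 27 live cells
Generation 1: 7 live cells
__X______
_________
_X_X_____
_X_X_____
_________
X________
_X_______
Generation 2: 11 live cells
_________
_X_X_____
X___X____
X___X____
XXX______
_X_______
X________
Generation 3: 10 live cells
__X______
X_X_X____
__X__X___
__X__X___
___X_____
_________
_X_______
Generation 4: 7 live cells
_________
_____X___
______X__
_X____X__
__X_X____
__X______
_________
Population at generation 4: 7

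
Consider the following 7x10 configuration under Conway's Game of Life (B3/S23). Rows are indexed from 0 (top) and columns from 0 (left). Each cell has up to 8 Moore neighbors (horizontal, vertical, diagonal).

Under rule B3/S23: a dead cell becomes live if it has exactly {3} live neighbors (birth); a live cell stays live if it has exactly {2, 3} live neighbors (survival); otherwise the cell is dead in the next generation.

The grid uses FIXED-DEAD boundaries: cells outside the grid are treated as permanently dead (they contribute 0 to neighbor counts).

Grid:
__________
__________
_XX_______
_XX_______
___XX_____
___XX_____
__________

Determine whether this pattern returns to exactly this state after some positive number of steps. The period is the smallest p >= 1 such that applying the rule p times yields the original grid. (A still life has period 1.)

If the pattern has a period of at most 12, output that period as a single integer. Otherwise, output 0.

Simulating and comparing each generation to the original:
Gen 0 (original, given above): 8 live cells
Gen 1: 6 live cells, differs from original
Gen 2: 8 live cells, MATCHES original -> period = 2

Answer: 2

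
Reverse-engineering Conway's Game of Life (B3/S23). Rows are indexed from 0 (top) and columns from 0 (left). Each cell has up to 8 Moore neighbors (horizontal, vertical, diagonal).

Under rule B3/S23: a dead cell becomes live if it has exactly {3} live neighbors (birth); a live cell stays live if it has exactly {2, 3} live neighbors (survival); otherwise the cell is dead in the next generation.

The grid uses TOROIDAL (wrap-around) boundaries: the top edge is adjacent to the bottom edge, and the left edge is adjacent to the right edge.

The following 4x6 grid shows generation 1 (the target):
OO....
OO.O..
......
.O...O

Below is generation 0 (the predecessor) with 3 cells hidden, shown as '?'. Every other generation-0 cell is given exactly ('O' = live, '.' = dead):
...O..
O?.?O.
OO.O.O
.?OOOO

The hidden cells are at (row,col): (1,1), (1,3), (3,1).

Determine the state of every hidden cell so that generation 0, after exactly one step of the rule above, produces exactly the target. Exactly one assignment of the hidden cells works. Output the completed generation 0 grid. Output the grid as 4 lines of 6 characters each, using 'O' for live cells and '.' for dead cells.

Answer: ...O..
O..OO.
OO.O.O
.OOOOO

Derivation:
Hidden generation-0 cells (in order): (1,1), (1,3), (3,1).
A hidden cell only influences target cells in its own 3x3 neighborhood. Try each of the 2^3 = 8 assignments, step the completed generation 0 forward once under B3/S23, and compare with the target:
  (1,1)=. (1,3)=. (3,1)=. -> step gives (0,0)='.' but target has 'O' -> reject
  (1,1)=. (1,3)=. (3,1)=O -> step gives (1,2)='O' but target has '.' -> reject
  (1,1)=. (1,3)=O (3,1)=. -> step gives (0,0)='.' but target has 'O' -> reject
  (1,1)=. (1,3)=O (3,1)=O -> step reproduces the target at every cell -> ACCEPT
  (1,1)=O (1,3)=. (3,1)=. -> step gives (1,0)='.' but target has 'O' -> reject
  (1,1)=O (1,3)=. (3,1)=O -> step gives (0,0)='.' but target has 'O' -> reject
  (1,1)=O (1,3)=O (3,1)=. -> step gives (1,0)='.' but target has 'O' -> reject
  (1,1)=O (1,3)=O (3,1)=O -> step gives (0,0)='.' but target has 'O' -> reject
Unique solution: (1,1)=dead, (1,3)=live, (3,1)=live.
Check: live-neighbor counts of every cell in the completed generation 0:
335564
334344
546575
535453
Applying B3/S23 to generation 0 with these counts gives:
OO....
OO.O..
......
.O...O
which matches the target exactly.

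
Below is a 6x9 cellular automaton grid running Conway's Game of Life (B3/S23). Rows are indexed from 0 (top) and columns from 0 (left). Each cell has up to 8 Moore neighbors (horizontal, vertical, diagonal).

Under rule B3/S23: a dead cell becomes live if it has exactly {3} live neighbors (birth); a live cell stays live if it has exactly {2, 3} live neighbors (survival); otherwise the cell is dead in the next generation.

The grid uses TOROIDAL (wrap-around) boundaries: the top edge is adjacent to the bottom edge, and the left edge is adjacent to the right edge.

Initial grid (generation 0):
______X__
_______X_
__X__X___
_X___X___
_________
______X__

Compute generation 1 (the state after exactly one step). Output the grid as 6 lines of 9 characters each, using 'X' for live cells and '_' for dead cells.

Answer: ______XX_
______X__
______X__
_________
_________
_________

Derivation:
Simulating step by step:
Generation 0 (given above): 7 live cells
Generation 1: 4 live cells
(generation 1 grid is the final answer)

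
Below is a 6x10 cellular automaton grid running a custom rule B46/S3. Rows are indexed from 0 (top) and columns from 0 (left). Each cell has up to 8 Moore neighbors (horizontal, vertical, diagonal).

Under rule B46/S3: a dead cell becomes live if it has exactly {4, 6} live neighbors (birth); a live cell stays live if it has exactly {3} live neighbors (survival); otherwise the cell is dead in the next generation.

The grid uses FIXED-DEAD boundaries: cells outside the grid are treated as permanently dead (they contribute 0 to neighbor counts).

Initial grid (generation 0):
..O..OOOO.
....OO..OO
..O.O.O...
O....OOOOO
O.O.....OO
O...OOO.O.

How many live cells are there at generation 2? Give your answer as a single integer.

Answer: 6

Derivation:
Simulating step by step:
Generation 0 (given above): 27 live cells
Generation 1: 16 live cells
.....OOOO.
...OO...O.
....OO...O
.O...OO..O
.O.....O..
..........
Generation 2: 6 live cells
.......O..
......OOO.
..........
.....OO...
..........
..........
Population at generation 2: 6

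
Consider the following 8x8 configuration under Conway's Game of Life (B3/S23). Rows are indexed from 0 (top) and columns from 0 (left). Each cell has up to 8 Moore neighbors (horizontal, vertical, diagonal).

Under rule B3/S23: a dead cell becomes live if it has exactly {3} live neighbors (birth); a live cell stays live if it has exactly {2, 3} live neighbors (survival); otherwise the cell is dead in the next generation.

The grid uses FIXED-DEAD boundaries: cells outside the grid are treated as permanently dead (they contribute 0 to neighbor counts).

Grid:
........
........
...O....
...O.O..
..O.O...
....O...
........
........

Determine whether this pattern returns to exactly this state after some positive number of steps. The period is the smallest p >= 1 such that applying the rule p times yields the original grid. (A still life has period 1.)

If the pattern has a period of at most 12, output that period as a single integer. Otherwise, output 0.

Answer: 2

Derivation:
Simulating and comparing each generation to the original:
Gen 0 (original, given above): 6 live cells
Gen 1: 6 live cells, differs from original
Gen 2: 6 live cells, MATCHES original -> period = 2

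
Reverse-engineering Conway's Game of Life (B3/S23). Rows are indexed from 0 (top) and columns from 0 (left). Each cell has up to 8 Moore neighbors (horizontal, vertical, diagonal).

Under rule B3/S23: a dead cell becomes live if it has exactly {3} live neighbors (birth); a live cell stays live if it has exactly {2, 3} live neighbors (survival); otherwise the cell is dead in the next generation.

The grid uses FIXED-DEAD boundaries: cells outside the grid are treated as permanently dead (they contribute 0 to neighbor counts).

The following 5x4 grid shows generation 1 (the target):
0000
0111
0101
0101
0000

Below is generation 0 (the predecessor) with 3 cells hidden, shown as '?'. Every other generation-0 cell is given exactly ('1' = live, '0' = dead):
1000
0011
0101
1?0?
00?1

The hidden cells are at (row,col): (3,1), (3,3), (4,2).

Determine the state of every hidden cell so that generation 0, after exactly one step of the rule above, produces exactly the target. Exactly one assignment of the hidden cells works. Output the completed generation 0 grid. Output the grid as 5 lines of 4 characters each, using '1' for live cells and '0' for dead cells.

Answer: 1000
0011
0101
1000
0011

Derivation:
Hidden generation-0 cells (in order): (3,1), (3,3), (4,2).
A hidden cell only influences target cells in its own 3x3 neighborhood. Try each of the 2^3 = 8 assignments, step the completed generation 0 forward once under B3/S23, and compare with the target:
  (3,1)=0 (3,3)=0 (4,2)=0 -> step gives (3,1)='0' but target has '1' -> reject
  (3,1)=0 (3,3)=0 (4,2)=1 -> step reproduces the target at every cell -> ACCEPT
  (3,1)=0 (3,3)=1 (4,2)=0 -> step gives (3,1)='0' but target has '1' -> reject
  (3,1)=0 (3,3)=1 (4,2)=1 -> step gives (4,2)='1' but target has '0' -> reject
  (3,1)=1 (3,3)=0 (4,2)=0 -> step gives (2,0)='1' but target has '0' -> reject
  (3,1)=1 (3,3)=0 (4,2)=1 -> step gives (2,0)='1' but target has '0' -> reject
  (3,1)=1 (3,3)=1 (4,2)=0 -> step gives (2,0)='1' but target has '0' -> reject
  (3,1)=1 (3,3)=1 (4,2)=1 -> step gives (2,0)='1' but target has '0' -> reject
Unique solution: (3,1)=dead, (3,3)=dead, (4,2)=live.
Check: live-neighbor counts of every cell in the completed generation 0:
0222
2332
2242
1343
1211
Applying B3/S23 to generation 0 with these counts gives:
0000
0111
0101
0101
0000
which matches the target exactly.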